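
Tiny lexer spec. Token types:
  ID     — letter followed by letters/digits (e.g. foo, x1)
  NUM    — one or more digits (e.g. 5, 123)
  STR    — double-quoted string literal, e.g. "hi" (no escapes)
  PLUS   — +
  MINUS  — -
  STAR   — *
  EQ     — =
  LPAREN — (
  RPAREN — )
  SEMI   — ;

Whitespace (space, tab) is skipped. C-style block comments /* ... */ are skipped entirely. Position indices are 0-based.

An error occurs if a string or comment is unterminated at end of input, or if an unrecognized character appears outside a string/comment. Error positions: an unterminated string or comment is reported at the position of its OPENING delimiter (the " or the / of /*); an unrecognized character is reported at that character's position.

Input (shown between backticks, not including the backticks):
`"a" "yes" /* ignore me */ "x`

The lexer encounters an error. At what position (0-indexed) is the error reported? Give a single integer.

pos=0: enter STRING mode
pos=0: emit STR "a" (now at pos=3)
pos=4: enter STRING mode
pos=4: emit STR "yes" (now at pos=9)
pos=10: enter COMMENT mode (saw '/*')
exit COMMENT mode (now at pos=25)
pos=26: enter STRING mode
pos=26: ERROR — unterminated string

Answer: 26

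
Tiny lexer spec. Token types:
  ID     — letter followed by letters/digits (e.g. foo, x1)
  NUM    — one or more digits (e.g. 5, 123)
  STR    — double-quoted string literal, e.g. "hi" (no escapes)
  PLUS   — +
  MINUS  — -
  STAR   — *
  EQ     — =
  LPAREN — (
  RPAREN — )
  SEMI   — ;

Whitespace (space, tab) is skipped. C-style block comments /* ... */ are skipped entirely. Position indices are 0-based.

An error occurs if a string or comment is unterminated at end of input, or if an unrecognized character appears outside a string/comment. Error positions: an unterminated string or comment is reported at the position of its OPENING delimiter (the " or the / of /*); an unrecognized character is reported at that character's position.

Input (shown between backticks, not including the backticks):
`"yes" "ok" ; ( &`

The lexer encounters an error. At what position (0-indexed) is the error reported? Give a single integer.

pos=0: enter STRING mode
pos=0: emit STR "yes" (now at pos=5)
pos=6: enter STRING mode
pos=6: emit STR "ok" (now at pos=10)
pos=11: emit SEMI ';'
pos=13: emit LPAREN '('
pos=15: ERROR — unrecognized char '&'

Answer: 15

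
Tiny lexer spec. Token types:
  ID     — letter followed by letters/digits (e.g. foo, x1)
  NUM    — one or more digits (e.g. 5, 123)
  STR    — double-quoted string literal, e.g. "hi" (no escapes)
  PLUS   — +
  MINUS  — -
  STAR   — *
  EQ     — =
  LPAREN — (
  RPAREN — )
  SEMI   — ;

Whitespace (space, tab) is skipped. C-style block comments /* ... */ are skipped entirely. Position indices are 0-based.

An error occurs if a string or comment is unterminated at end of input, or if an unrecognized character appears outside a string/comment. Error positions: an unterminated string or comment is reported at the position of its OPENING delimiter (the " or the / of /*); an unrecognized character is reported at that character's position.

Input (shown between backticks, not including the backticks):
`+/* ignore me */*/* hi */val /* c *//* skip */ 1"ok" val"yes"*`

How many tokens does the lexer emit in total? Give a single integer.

Answer: 8

Derivation:
pos=0: emit PLUS '+'
pos=1: enter COMMENT mode (saw '/*')
exit COMMENT mode (now at pos=16)
pos=16: emit STAR '*'
pos=17: enter COMMENT mode (saw '/*')
exit COMMENT mode (now at pos=25)
pos=25: emit ID 'val' (now at pos=28)
pos=29: enter COMMENT mode (saw '/*')
exit COMMENT mode (now at pos=36)
pos=36: enter COMMENT mode (saw '/*')
exit COMMENT mode (now at pos=46)
pos=47: emit NUM '1' (now at pos=48)
pos=48: enter STRING mode
pos=48: emit STR "ok" (now at pos=52)
pos=53: emit ID 'val' (now at pos=56)
pos=56: enter STRING mode
pos=56: emit STR "yes" (now at pos=61)
pos=61: emit STAR '*'
DONE. 8 tokens: [PLUS, STAR, ID, NUM, STR, ID, STR, STAR]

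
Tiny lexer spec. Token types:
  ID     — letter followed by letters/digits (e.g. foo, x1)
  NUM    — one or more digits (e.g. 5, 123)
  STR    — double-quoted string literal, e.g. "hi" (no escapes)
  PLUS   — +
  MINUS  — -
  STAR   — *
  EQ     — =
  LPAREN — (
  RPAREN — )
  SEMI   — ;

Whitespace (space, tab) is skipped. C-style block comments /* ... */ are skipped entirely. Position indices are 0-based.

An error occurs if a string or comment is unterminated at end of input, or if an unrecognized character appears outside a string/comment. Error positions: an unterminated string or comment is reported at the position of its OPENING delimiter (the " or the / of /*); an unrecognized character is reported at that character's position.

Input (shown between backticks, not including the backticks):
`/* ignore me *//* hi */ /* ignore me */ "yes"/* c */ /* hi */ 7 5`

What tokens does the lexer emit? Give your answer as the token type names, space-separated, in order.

Answer: STR NUM NUM

Derivation:
pos=0: enter COMMENT mode (saw '/*')
exit COMMENT mode (now at pos=15)
pos=15: enter COMMENT mode (saw '/*')
exit COMMENT mode (now at pos=23)
pos=24: enter COMMENT mode (saw '/*')
exit COMMENT mode (now at pos=39)
pos=40: enter STRING mode
pos=40: emit STR "yes" (now at pos=45)
pos=45: enter COMMENT mode (saw '/*')
exit COMMENT mode (now at pos=52)
pos=53: enter COMMENT mode (saw '/*')
exit COMMENT mode (now at pos=61)
pos=62: emit NUM '7' (now at pos=63)
pos=64: emit NUM '5' (now at pos=65)
DONE. 3 tokens: [STR, NUM, NUM]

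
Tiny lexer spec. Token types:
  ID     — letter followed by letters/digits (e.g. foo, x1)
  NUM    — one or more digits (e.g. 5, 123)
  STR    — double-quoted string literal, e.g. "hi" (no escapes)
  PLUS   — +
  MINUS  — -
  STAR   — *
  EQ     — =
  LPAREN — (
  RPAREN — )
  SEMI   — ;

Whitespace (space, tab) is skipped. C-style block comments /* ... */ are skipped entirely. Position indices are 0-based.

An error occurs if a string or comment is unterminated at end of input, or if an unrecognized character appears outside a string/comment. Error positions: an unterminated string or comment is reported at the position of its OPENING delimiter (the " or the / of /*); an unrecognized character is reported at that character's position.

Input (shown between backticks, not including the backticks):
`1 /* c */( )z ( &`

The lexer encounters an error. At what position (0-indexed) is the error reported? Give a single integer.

pos=0: emit NUM '1' (now at pos=1)
pos=2: enter COMMENT mode (saw '/*')
exit COMMENT mode (now at pos=9)
pos=9: emit LPAREN '('
pos=11: emit RPAREN ')'
pos=12: emit ID 'z' (now at pos=13)
pos=14: emit LPAREN '('
pos=16: ERROR — unrecognized char '&'

Answer: 16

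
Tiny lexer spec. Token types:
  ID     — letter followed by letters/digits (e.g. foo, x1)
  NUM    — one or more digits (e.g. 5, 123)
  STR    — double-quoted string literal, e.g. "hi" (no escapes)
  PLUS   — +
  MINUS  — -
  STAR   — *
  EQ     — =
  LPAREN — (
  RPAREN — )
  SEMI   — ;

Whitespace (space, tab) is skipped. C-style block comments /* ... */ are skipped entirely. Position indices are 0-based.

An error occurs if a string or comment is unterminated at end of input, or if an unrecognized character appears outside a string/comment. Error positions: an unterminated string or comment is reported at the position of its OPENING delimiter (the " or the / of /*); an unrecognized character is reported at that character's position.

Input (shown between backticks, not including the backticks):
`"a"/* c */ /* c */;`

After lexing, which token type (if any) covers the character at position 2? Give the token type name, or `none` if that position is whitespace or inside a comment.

pos=0: enter STRING mode
pos=0: emit STR "a" (now at pos=3)
pos=3: enter COMMENT mode (saw '/*')
exit COMMENT mode (now at pos=10)
pos=11: enter COMMENT mode (saw '/*')
exit COMMENT mode (now at pos=18)
pos=18: emit SEMI ';'
DONE. 2 tokens: [STR, SEMI]
Position 2: char is '"' -> STR

Answer: STR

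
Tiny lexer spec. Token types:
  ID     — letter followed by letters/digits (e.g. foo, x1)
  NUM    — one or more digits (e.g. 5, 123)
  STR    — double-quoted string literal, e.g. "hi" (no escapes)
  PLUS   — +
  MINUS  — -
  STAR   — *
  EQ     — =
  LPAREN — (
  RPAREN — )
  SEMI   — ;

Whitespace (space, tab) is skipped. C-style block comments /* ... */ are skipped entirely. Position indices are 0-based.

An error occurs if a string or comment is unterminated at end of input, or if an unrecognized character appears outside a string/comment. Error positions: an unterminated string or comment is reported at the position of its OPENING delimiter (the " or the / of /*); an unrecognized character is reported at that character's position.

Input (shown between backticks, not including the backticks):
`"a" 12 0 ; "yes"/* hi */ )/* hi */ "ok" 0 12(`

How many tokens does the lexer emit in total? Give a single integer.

pos=0: enter STRING mode
pos=0: emit STR "a" (now at pos=3)
pos=4: emit NUM '12' (now at pos=6)
pos=7: emit NUM '0' (now at pos=8)
pos=9: emit SEMI ';'
pos=11: enter STRING mode
pos=11: emit STR "yes" (now at pos=16)
pos=16: enter COMMENT mode (saw '/*')
exit COMMENT mode (now at pos=24)
pos=25: emit RPAREN ')'
pos=26: enter COMMENT mode (saw '/*')
exit COMMENT mode (now at pos=34)
pos=35: enter STRING mode
pos=35: emit STR "ok" (now at pos=39)
pos=40: emit NUM '0' (now at pos=41)
pos=42: emit NUM '12' (now at pos=44)
pos=44: emit LPAREN '('
DONE. 10 tokens: [STR, NUM, NUM, SEMI, STR, RPAREN, STR, NUM, NUM, LPAREN]

Answer: 10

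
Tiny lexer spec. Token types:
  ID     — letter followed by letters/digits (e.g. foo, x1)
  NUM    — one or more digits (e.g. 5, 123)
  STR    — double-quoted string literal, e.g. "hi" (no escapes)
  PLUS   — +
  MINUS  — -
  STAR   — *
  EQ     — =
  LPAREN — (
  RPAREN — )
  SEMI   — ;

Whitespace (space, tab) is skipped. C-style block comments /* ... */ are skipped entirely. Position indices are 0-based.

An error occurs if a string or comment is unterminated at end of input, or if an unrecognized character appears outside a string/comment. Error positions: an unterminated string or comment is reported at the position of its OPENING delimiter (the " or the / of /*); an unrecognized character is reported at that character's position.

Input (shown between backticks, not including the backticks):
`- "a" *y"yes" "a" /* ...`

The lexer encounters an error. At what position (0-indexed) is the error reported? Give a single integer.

pos=0: emit MINUS '-'
pos=2: enter STRING mode
pos=2: emit STR "a" (now at pos=5)
pos=6: emit STAR '*'
pos=7: emit ID 'y' (now at pos=8)
pos=8: enter STRING mode
pos=8: emit STR "yes" (now at pos=13)
pos=14: enter STRING mode
pos=14: emit STR "a" (now at pos=17)
pos=18: enter COMMENT mode (saw '/*')
pos=18: ERROR — unterminated comment (reached EOF)

Answer: 18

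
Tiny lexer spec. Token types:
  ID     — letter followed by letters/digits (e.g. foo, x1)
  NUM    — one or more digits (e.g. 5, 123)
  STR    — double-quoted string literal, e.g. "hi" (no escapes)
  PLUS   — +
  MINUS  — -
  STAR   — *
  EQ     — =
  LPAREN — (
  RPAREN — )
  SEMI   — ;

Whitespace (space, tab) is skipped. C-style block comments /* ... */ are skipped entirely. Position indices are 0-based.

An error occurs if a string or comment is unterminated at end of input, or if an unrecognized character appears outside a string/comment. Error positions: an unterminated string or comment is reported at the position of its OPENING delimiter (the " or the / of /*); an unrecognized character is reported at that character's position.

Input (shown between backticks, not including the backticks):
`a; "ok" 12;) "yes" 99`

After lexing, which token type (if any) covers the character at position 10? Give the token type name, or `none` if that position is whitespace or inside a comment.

pos=0: emit ID 'a' (now at pos=1)
pos=1: emit SEMI ';'
pos=3: enter STRING mode
pos=3: emit STR "ok" (now at pos=7)
pos=8: emit NUM '12' (now at pos=10)
pos=10: emit SEMI ';'
pos=11: emit RPAREN ')'
pos=13: enter STRING mode
pos=13: emit STR "yes" (now at pos=18)
pos=19: emit NUM '99' (now at pos=21)
DONE. 8 tokens: [ID, SEMI, STR, NUM, SEMI, RPAREN, STR, NUM]
Position 10: char is ';' -> SEMI

Answer: SEMI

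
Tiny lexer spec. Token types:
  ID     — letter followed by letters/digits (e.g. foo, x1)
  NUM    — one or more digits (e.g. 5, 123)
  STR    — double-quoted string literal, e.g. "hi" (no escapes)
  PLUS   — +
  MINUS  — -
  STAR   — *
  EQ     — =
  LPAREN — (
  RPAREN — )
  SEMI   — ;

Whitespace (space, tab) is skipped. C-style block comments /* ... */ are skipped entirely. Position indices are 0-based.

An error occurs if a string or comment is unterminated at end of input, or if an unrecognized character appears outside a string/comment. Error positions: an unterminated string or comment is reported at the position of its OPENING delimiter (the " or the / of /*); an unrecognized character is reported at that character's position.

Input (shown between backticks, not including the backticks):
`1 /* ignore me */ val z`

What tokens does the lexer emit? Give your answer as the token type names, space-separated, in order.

pos=0: emit NUM '1' (now at pos=1)
pos=2: enter COMMENT mode (saw '/*')
exit COMMENT mode (now at pos=17)
pos=18: emit ID 'val' (now at pos=21)
pos=22: emit ID 'z' (now at pos=23)
DONE. 3 tokens: [NUM, ID, ID]

Answer: NUM ID ID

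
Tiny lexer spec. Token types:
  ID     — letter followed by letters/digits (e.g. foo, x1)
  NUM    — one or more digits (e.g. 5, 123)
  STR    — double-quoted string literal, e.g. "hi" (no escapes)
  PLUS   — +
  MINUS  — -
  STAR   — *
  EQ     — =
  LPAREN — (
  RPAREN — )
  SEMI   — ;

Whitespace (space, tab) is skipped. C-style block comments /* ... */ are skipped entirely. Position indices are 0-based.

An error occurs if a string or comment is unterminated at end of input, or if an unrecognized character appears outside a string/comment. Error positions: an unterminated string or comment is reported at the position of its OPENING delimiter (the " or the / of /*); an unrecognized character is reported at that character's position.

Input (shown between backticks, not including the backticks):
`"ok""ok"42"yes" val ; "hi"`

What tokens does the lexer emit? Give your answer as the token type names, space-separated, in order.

Answer: STR STR NUM STR ID SEMI STR

Derivation:
pos=0: enter STRING mode
pos=0: emit STR "ok" (now at pos=4)
pos=4: enter STRING mode
pos=4: emit STR "ok" (now at pos=8)
pos=8: emit NUM '42' (now at pos=10)
pos=10: enter STRING mode
pos=10: emit STR "yes" (now at pos=15)
pos=16: emit ID 'val' (now at pos=19)
pos=20: emit SEMI ';'
pos=22: enter STRING mode
pos=22: emit STR "hi" (now at pos=26)
DONE. 7 tokens: [STR, STR, NUM, STR, ID, SEMI, STR]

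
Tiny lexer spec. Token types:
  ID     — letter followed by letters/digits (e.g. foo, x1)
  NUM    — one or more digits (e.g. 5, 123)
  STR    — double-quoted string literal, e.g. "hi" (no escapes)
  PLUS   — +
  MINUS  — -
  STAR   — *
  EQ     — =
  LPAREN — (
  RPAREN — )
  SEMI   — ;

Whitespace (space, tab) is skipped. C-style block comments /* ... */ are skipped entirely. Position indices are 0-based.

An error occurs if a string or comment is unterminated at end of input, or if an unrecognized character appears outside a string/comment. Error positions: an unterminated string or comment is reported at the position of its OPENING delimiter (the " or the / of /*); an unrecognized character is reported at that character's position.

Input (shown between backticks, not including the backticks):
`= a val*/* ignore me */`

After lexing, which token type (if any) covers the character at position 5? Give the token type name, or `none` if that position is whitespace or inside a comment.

pos=0: emit EQ '='
pos=2: emit ID 'a' (now at pos=3)
pos=4: emit ID 'val' (now at pos=7)
pos=7: emit STAR '*'
pos=8: enter COMMENT mode (saw '/*')
exit COMMENT mode (now at pos=23)
DONE. 4 tokens: [EQ, ID, ID, STAR]
Position 5: char is 'a' -> ID

Answer: ID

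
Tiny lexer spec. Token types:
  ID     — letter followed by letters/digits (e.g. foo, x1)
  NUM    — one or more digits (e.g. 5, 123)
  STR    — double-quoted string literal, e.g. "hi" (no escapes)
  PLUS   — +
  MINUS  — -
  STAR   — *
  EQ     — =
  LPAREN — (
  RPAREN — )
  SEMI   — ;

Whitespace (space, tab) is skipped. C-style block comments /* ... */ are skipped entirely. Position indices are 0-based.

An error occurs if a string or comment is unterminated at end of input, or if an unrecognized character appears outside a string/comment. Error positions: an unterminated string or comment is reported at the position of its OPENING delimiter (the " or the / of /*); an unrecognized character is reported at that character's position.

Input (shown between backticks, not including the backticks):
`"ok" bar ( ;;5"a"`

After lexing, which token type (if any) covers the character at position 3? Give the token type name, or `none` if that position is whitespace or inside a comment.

pos=0: enter STRING mode
pos=0: emit STR "ok" (now at pos=4)
pos=5: emit ID 'bar' (now at pos=8)
pos=9: emit LPAREN '('
pos=11: emit SEMI ';'
pos=12: emit SEMI ';'
pos=13: emit NUM '5' (now at pos=14)
pos=14: enter STRING mode
pos=14: emit STR "a" (now at pos=17)
DONE. 7 tokens: [STR, ID, LPAREN, SEMI, SEMI, NUM, STR]
Position 3: char is '"' -> STR

Answer: STR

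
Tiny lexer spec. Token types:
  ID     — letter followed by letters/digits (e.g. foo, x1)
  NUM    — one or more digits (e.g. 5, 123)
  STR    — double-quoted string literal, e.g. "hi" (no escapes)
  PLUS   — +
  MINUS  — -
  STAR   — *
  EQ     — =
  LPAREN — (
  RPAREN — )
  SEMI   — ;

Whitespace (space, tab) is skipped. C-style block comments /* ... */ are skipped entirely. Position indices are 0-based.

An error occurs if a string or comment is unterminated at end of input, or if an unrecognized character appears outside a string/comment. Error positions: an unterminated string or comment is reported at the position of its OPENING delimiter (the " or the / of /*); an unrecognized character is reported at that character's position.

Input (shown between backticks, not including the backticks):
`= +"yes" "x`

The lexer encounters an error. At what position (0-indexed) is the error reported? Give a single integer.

pos=0: emit EQ '='
pos=2: emit PLUS '+'
pos=3: enter STRING mode
pos=3: emit STR "yes" (now at pos=8)
pos=9: enter STRING mode
pos=9: ERROR — unterminated string

Answer: 9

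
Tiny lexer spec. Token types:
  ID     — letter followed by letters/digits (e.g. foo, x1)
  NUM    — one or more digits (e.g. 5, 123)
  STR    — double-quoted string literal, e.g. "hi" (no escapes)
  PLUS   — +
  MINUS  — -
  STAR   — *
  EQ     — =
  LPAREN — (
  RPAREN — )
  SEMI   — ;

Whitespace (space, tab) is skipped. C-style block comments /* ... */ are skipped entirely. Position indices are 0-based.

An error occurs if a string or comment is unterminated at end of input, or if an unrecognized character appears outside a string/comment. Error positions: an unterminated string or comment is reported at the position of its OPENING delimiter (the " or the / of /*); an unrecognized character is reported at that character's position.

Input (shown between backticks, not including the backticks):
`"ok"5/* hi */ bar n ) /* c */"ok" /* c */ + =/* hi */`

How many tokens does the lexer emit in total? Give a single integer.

pos=0: enter STRING mode
pos=0: emit STR "ok" (now at pos=4)
pos=4: emit NUM '5' (now at pos=5)
pos=5: enter COMMENT mode (saw '/*')
exit COMMENT mode (now at pos=13)
pos=14: emit ID 'bar' (now at pos=17)
pos=18: emit ID 'n' (now at pos=19)
pos=20: emit RPAREN ')'
pos=22: enter COMMENT mode (saw '/*')
exit COMMENT mode (now at pos=29)
pos=29: enter STRING mode
pos=29: emit STR "ok" (now at pos=33)
pos=34: enter COMMENT mode (saw '/*')
exit COMMENT mode (now at pos=41)
pos=42: emit PLUS '+'
pos=44: emit EQ '='
pos=45: enter COMMENT mode (saw '/*')
exit COMMENT mode (now at pos=53)
DONE. 8 tokens: [STR, NUM, ID, ID, RPAREN, STR, PLUS, EQ]

Answer: 8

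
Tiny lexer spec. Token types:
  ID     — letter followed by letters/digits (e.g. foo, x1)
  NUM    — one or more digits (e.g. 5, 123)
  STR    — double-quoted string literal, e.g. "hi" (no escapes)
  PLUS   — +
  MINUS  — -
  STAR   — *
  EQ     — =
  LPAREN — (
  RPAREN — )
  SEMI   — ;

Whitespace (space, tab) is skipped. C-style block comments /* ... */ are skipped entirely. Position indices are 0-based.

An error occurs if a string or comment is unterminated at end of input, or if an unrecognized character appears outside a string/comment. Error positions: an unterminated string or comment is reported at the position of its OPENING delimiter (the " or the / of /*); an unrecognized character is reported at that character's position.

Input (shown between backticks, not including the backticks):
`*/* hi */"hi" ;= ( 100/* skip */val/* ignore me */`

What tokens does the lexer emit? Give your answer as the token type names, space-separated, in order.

Answer: STAR STR SEMI EQ LPAREN NUM ID

Derivation:
pos=0: emit STAR '*'
pos=1: enter COMMENT mode (saw '/*')
exit COMMENT mode (now at pos=9)
pos=9: enter STRING mode
pos=9: emit STR "hi" (now at pos=13)
pos=14: emit SEMI ';'
pos=15: emit EQ '='
pos=17: emit LPAREN '('
pos=19: emit NUM '100' (now at pos=22)
pos=22: enter COMMENT mode (saw '/*')
exit COMMENT mode (now at pos=32)
pos=32: emit ID 'val' (now at pos=35)
pos=35: enter COMMENT mode (saw '/*')
exit COMMENT mode (now at pos=50)
DONE. 7 tokens: [STAR, STR, SEMI, EQ, LPAREN, NUM, ID]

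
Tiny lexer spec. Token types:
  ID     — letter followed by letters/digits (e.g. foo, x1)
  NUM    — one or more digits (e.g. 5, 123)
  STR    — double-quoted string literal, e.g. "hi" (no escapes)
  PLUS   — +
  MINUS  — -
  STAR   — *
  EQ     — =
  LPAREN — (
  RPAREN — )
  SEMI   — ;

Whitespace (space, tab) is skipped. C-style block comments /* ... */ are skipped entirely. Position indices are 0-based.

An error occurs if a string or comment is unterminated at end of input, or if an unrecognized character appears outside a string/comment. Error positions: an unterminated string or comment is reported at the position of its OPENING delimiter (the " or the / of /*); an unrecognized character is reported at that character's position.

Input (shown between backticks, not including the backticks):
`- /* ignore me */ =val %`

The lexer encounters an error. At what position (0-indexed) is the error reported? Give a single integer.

pos=0: emit MINUS '-'
pos=2: enter COMMENT mode (saw '/*')
exit COMMENT mode (now at pos=17)
pos=18: emit EQ '='
pos=19: emit ID 'val' (now at pos=22)
pos=23: ERROR — unrecognized char '%'

Answer: 23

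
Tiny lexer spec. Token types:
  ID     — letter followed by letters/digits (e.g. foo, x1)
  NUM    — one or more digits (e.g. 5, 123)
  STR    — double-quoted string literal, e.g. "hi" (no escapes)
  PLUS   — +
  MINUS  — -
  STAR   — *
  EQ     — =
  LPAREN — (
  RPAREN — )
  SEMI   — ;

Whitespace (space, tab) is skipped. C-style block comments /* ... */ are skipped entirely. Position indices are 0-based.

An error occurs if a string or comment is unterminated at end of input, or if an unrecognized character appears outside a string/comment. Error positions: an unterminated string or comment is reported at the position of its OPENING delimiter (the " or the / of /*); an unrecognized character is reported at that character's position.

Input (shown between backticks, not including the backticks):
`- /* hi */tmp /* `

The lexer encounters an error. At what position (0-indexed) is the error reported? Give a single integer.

Answer: 14

Derivation:
pos=0: emit MINUS '-'
pos=2: enter COMMENT mode (saw '/*')
exit COMMENT mode (now at pos=10)
pos=10: emit ID 'tmp' (now at pos=13)
pos=14: enter COMMENT mode (saw '/*')
pos=14: ERROR — unterminated comment (reached EOF)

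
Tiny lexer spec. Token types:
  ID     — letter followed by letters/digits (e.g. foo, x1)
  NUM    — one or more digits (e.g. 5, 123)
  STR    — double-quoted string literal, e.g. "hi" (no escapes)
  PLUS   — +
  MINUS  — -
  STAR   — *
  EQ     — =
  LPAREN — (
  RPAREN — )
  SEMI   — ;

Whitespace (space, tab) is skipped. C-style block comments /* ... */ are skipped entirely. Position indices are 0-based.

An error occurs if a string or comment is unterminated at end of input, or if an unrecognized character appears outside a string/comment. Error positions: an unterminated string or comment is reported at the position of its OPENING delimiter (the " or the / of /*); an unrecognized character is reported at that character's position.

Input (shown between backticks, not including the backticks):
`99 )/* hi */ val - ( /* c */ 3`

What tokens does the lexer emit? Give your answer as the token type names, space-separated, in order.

pos=0: emit NUM '99' (now at pos=2)
pos=3: emit RPAREN ')'
pos=4: enter COMMENT mode (saw '/*')
exit COMMENT mode (now at pos=12)
pos=13: emit ID 'val' (now at pos=16)
pos=17: emit MINUS '-'
pos=19: emit LPAREN '('
pos=21: enter COMMENT mode (saw '/*')
exit COMMENT mode (now at pos=28)
pos=29: emit NUM '3' (now at pos=30)
DONE. 6 tokens: [NUM, RPAREN, ID, MINUS, LPAREN, NUM]

Answer: NUM RPAREN ID MINUS LPAREN NUM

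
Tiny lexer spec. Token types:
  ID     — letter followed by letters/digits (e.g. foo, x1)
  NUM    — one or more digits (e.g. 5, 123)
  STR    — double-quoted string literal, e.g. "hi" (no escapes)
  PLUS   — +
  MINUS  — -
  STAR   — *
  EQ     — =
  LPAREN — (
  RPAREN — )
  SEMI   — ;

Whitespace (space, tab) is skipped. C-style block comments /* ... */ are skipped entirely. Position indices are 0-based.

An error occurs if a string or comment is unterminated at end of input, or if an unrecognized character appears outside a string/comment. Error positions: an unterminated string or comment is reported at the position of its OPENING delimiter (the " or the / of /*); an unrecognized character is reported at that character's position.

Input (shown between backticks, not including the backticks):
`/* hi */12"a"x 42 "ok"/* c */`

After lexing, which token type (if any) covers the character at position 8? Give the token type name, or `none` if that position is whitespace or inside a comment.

pos=0: enter COMMENT mode (saw '/*')
exit COMMENT mode (now at pos=8)
pos=8: emit NUM '12' (now at pos=10)
pos=10: enter STRING mode
pos=10: emit STR "a" (now at pos=13)
pos=13: emit ID 'x' (now at pos=14)
pos=15: emit NUM '42' (now at pos=17)
pos=18: enter STRING mode
pos=18: emit STR "ok" (now at pos=22)
pos=22: enter COMMENT mode (saw '/*')
exit COMMENT mode (now at pos=29)
DONE. 5 tokens: [NUM, STR, ID, NUM, STR]
Position 8: char is '1' -> NUM

Answer: NUM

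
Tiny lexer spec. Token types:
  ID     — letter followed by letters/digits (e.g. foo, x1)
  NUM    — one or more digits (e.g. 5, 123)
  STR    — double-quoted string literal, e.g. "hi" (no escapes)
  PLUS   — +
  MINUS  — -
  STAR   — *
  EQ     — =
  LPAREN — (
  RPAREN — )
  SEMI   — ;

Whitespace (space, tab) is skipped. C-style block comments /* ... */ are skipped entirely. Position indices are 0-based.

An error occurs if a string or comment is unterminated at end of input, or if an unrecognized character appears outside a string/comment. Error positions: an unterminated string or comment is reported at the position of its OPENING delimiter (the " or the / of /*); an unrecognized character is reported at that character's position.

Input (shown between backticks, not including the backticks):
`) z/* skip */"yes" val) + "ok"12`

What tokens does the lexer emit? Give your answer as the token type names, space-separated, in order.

Answer: RPAREN ID STR ID RPAREN PLUS STR NUM

Derivation:
pos=0: emit RPAREN ')'
pos=2: emit ID 'z' (now at pos=3)
pos=3: enter COMMENT mode (saw '/*')
exit COMMENT mode (now at pos=13)
pos=13: enter STRING mode
pos=13: emit STR "yes" (now at pos=18)
pos=19: emit ID 'val' (now at pos=22)
pos=22: emit RPAREN ')'
pos=24: emit PLUS '+'
pos=26: enter STRING mode
pos=26: emit STR "ok" (now at pos=30)
pos=30: emit NUM '12' (now at pos=32)
DONE. 8 tokens: [RPAREN, ID, STR, ID, RPAREN, PLUS, STR, NUM]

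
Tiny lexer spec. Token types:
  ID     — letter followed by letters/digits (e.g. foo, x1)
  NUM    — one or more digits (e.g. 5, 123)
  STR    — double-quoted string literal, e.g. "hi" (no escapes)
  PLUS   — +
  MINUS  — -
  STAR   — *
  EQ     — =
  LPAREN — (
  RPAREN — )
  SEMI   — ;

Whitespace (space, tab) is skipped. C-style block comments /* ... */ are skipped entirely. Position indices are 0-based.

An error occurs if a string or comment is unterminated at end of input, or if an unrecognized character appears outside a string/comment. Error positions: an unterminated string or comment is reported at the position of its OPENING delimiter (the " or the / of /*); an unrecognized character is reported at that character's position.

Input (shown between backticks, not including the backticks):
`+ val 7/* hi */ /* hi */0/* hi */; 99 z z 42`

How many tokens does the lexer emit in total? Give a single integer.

Answer: 9

Derivation:
pos=0: emit PLUS '+'
pos=2: emit ID 'val' (now at pos=5)
pos=6: emit NUM '7' (now at pos=7)
pos=7: enter COMMENT mode (saw '/*')
exit COMMENT mode (now at pos=15)
pos=16: enter COMMENT mode (saw '/*')
exit COMMENT mode (now at pos=24)
pos=24: emit NUM '0' (now at pos=25)
pos=25: enter COMMENT mode (saw '/*')
exit COMMENT mode (now at pos=33)
pos=33: emit SEMI ';'
pos=35: emit NUM '99' (now at pos=37)
pos=38: emit ID 'z' (now at pos=39)
pos=40: emit ID 'z' (now at pos=41)
pos=42: emit NUM '42' (now at pos=44)
DONE. 9 tokens: [PLUS, ID, NUM, NUM, SEMI, NUM, ID, ID, NUM]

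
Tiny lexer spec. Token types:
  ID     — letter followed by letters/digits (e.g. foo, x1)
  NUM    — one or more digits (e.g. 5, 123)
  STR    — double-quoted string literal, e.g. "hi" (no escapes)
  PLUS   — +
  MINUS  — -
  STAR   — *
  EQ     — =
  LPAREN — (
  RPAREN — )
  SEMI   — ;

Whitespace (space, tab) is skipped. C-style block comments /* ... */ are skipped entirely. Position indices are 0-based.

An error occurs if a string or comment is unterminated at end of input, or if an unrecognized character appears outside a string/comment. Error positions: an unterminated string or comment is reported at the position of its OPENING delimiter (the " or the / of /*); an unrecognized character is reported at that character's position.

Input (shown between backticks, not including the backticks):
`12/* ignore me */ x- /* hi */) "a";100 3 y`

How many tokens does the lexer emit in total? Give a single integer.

Answer: 9

Derivation:
pos=0: emit NUM '12' (now at pos=2)
pos=2: enter COMMENT mode (saw '/*')
exit COMMENT mode (now at pos=17)
pos=18: emit ID 'x' (now at pos=19)
pos=19: emit MINUS '-'
pos=21: enter COMMENT mode (saw '/*')
exit COMMENT mode (now at pos=29)
pos=29: emit RPAREN ')'
pos=31: enter STRING mode
pos=31: emit STR "a" (now at pos=34)
pos=34: emit SEMI ';'
pos=35: emit NUM '100' (now at pos=38)
pos=39: emit NUM '3' (now at pos=40)
pos=41: emit ID 'y' (now at pos=42)
DONE. 9 tokens: [NUM, ID, MINUS, RPAREN, STR, SEMI, NUM, NUM, ID]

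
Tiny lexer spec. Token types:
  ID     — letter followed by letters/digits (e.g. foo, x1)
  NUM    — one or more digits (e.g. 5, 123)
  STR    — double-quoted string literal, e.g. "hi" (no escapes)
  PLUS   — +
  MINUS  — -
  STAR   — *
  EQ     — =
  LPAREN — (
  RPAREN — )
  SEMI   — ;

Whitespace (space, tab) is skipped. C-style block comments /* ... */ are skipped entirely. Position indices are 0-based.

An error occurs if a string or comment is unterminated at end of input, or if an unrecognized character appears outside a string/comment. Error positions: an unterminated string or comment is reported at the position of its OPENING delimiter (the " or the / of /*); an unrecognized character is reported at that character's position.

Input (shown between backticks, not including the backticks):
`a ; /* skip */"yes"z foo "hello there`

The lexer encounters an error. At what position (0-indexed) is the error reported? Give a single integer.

pos=0: emit ID 'a' (now at pos=1)
pos=2: emit SEMI ';'
pos=4: enter COMMENT mode (saw '/*')
exit COMMENT mode (now at pos=14)
pos=14: enter STRING mode
pos=14: emit STR "yes" (now at pos=19)
pos=19: emit ID 'z' (now at pos=20)
pos=21: emit ID 'foo' (now at pos=24)
pos=25: enter STRING mode
pos=25: ERROR — unterminated string

Answer: 25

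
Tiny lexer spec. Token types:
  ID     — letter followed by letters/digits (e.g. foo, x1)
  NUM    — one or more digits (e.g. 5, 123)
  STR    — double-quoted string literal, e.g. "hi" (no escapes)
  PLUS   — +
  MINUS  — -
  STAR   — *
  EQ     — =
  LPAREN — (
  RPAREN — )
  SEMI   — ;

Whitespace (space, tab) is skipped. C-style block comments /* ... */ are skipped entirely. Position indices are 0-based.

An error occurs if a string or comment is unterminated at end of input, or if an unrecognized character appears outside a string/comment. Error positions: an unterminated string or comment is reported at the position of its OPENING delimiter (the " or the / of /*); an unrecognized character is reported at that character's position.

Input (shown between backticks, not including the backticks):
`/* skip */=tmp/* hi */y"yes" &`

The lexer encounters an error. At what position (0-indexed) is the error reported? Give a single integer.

Answer: 29

Derivation:
pos=0: enter COMMENT mode (saw '/*')
exit COMMENT mode (now at pos=10)
pos=10: emit EQ '='
pos=11: emit ID 'tmp' (now at pos=14)
pos=14: enter COMMENT mode (saw '/*')
exit COMMENT mode (now at pos=22)
pos=22: emit ID 'y' (now at pos=23)
pos=23: enter STRING mode
pos=23: emit STR "yes" (now at pos=28)
pos=29: ERROR — unrecognized char '&'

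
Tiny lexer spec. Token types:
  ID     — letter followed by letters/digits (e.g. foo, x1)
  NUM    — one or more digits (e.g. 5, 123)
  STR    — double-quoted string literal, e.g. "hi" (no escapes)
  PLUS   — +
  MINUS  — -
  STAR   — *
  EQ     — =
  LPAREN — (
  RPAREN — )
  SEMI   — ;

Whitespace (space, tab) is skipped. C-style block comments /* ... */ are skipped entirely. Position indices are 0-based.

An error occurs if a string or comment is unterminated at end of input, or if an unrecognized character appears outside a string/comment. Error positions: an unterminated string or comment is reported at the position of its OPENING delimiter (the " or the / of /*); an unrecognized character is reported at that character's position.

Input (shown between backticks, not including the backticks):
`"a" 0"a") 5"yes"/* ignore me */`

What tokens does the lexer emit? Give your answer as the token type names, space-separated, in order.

pos=0: enter STRING mode
pos=0: emit STR "a" (now at pos=3)
pos=4: emit NUM '0' (now at pos=5)
pos=5: enter STRING mode
pos=5: emit STR "a" (now at pos=8)
pos=8: emit RPAREN ')'
pos=10: emit NUM '5' (now at pos=11)
pos=11: enter STRING mode
pos=11: emit STR "yes" (now at pos=16)
pos=16: enter COMMENT mode (saw '/*')
exit COMMENT mode (now at pos=31)
DONE. 6 tokens: [STR, NUM, STR, RPAREN, NUM, STR]

Answer: STR NUM STR RPAREN NUM STR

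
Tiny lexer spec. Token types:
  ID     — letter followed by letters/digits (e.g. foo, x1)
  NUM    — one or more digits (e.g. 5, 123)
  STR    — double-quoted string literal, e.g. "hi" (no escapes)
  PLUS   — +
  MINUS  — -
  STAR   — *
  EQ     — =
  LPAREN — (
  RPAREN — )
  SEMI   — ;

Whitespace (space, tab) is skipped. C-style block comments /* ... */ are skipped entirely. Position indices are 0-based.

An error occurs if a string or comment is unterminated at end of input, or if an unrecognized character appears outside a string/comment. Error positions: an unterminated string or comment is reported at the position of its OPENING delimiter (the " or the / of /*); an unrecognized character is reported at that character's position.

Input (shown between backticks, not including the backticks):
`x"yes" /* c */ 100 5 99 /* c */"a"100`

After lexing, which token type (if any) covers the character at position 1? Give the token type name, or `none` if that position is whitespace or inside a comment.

pos=0: emit ID 'x' (now at pos=1)
pos=1: enter STRING mode
pos=1: emit STR "yes" (now at pos=6)
pos=7: enter COMMENT mode (saw '/*')
exit COMMENT mode (now at pos=14)
pos=15: emit NUM '100' (now at pos=18)
pos=19: emit NUM '5' (now at pos=20)
pos=21: emit NUM '99' (now at pos=23)
pos=24: enter COMMENT mode (saw '/*')
exit COMMENT mode (now at pos=31)
pos=31: enter STRING mode
pos=31: emit STR "a" (now at pos=34)
pos=34: emit NUM '100' (now at pos=37)
DONE. 7 tokens: [ID, STR, NUM, NUM, NUM, STR, NUM]
Position 1: char is '"' -> STR

Answer: STR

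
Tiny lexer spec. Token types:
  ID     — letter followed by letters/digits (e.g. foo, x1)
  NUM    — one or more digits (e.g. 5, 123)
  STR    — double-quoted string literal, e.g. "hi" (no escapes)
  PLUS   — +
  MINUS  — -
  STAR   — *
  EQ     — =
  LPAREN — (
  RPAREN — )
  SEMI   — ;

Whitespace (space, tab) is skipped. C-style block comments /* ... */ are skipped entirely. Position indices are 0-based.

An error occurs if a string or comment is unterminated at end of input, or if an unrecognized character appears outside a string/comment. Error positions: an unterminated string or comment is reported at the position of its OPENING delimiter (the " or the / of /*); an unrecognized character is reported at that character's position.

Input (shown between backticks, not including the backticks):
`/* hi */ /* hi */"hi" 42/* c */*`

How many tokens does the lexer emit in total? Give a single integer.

pos=0: enter COMMENT mode (saw '/*')
exit COMMENT mode (now at pos=8)
pos=9: enter COMMENT mode (saw '/*')
exit COMMENT mode (now at pos=17)
pos=17: enter STRING mode
pos=17: emit STR "hi" (now at pos=21)
pos=22: emit NUM '42' (now at pos=24)
pos=24: enter COMMENT mode (saw '/*')
exit COMMENT mode (now at pos=31)
pos=31: emit STAR '*'
DONE. 3 tokens: [STR, NUM, STAR]

Answer: 3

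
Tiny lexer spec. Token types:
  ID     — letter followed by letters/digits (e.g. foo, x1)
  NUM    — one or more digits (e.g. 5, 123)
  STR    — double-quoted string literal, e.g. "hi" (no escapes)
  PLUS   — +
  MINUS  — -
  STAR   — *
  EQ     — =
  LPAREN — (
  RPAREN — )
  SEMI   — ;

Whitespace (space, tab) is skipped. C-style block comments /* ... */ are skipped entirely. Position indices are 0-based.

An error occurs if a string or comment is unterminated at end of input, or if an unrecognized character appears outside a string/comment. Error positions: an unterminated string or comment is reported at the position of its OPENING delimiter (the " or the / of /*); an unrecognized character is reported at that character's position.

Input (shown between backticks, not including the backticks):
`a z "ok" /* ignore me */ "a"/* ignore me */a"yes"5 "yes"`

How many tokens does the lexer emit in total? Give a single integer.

Answer: 8

Derivation:
pos=0: emit ID 'a' (now at pos=1)
pos=2: emit ID 'z' (now at pos=3)
pos=4: enter STRING mode
pos=4: emit STR "ok" (now at pos=8)
pos=9: enter COMMENT mode (saw '/*')
exit COMMENT mode (now at pos=24)
pos=25: enter STRING mode
pos=25: emit STR "a" (now at pos=28)
pos=28: enter COMMENT mode (saw '/*')
exit COMMENT mode (now at pos=43)
pos=43: emit ID 'a' (now at pos=44)
pos=44: enter STRING mode
pos=44: emit STR "yes" (now at pos=49)
pos=49: emit NUM '5' (now at pos=50)
pos=51: enter STRING mode
pos=51: emit STR "yes" (now at pos=56)
DONE. 8 tokens: [ID, ID, STR, STR, ID, STR, NUM, STR]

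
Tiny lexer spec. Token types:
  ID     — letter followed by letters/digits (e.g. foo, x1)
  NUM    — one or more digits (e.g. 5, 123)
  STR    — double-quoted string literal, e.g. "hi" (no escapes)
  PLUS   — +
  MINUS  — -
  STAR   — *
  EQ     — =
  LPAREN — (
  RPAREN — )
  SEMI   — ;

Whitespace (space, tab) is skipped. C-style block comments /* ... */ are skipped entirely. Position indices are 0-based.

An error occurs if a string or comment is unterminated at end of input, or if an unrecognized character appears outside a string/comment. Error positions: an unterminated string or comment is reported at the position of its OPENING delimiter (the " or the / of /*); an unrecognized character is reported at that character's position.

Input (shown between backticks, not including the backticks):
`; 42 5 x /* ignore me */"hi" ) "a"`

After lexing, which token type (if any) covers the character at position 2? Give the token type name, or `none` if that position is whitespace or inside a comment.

pos=0: emit SEMI ';'
pos=2: emit NUM '42' (now at pos=4)
pos=5: emit NUM '5' (now at pos=6)
pos=7: emit ID 'x' (now at pos=8)
pos=9: enter COMMENT mode (saw '/*')
exit COMMENT mode (now at pos=24)
pos=24: enter STRING mode
pos=24: emit STR "hi" (now at pos=28)
pos=29: emit RPAREN ')'
pos=31: enter STRING mode
pos=31: emit STR "a" (now at pos=34)
DONE. 7 tokens: [SEMI, NUM, NUM, ID, STR, RPAREN, STR]
Position 2: char is '4' -> NUM

Answer: NUM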